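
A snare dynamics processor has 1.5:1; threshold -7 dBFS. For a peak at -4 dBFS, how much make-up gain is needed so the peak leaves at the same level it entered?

The peak compresses to -7 + 3/1.5 = -5 dBFS.
To reach -4 dBFS requires -4 − (-5) = 1 dB of make-up.

1 dB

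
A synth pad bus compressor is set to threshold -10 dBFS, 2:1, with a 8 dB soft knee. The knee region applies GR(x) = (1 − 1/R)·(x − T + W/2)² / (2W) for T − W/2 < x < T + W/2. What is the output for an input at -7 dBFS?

x − T + W/2 = -7 − (-10) + 4 = 7.
GR = (1 − 1/2) × 7² / 16 = 0.5 × 49 / 16 = 1.53125 dB.
Output = -7 − 1.53125 = -8.53125 dBFS.

-8.53125 dBFS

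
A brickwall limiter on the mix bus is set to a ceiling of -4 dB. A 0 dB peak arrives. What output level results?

-4 dB

At ∞:1, everything above -4 dB is held at the ceiling.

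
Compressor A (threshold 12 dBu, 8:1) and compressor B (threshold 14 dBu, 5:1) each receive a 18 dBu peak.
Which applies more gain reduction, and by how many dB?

A: overshoot 6 dB → output overshoot 0.75 dB → GR 5.25 dB.
B: overshoot 4 dB → output overshoot 0.8 dB → GR 3.2 dB.
Difference: 2.05 dB in favour of A.

A, by 2.05 dB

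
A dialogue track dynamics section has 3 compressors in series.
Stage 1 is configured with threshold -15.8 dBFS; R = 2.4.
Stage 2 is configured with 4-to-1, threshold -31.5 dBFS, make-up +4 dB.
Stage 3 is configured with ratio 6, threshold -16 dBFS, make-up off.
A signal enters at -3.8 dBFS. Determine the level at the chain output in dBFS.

Stage 1: 12 dB above -15.8 dBFS, reduced 2.4:1 to 5 dB above → -10.8 dBFS.
Stage 2: 20.7 dB above -31.5 dBFS, reduced 4:1 to 5.175 dB above → -26.325 dBFS; +4 dB make-up → -22.325 dBFS.
Stage 3: below threshold (-22.325 ≤ -16); passes unchanged; output -22.325 dBFS.

-22.325 dBFS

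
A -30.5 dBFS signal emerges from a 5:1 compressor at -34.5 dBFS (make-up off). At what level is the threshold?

Input is 5 dB above T (since output overshoot × R = input overshoot: (-34.5 − T)·5 = -30.5 − T gives T = -35.5 dBFS).
Check: -35.5 + (-30.5 − (-35.5))/5 = -35.5 + 1 = -34.5 dBFS. ✓

-35.5 dBFS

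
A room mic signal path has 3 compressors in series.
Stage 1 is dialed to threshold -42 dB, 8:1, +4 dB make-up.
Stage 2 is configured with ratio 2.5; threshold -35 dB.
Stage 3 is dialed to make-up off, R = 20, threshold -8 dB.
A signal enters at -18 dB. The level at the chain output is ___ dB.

-35 dB

Stage 1: overshoot 24 dB → 24/8 = 3 dB → -39 dB; +4 dB make-up → -35 dB.
Stage 2: -35 dB is at or below the -35 dB threshold — no compression; output -35 dB.
Stage 3: -35 dB ≤ -8 dB, so stage 3 doesn't engage; output -35 dB.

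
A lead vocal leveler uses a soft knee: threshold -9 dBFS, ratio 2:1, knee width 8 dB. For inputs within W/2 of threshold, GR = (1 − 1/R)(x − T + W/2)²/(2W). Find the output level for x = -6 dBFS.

x − T + W/2 = -6 − (-9) + 4 = 7.
GR = (1 − 1/2) × 7² / 16 = 0.5 × 49 / 16 = 1.53125 dB.
Output = -6 − 1.53125 = -7.53125 dBFS.

-7.53125 dBFS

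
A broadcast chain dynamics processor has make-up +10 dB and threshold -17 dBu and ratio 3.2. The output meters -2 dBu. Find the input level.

Before make-up, the level was -2 − 10 = -12 dBu.
Post-compression overshoot = -12 − (-17) = 5 dB.
Undo the ratio: input overshoot = 5 × 3.2 = 16 dB, giving input = -1 dBu.

-1 dBu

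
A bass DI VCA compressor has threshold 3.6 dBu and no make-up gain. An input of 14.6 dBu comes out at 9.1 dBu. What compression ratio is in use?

2:1

Input overshoot = 14.6 − 3.6 = 11 dB; output overshoot = 9.1 − 3.6 = 5.5 dB.
Ratio = 11 / 5.5 = 2.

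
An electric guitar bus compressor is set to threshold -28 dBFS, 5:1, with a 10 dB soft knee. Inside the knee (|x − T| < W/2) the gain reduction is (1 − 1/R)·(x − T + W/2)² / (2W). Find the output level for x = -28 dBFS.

-29 dBFS

x − T + W/2 = -28 − (-28) + 5 = 5.
GR = (1 − 1/5) × 5² / 20 = 0.8 × 25 / 20 = 1 dB.
Output = -28 − 1 = -29 dBFS.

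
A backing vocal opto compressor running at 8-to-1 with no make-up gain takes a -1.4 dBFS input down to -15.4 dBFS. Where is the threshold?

-17.4 dBFS

Gain reduction = -1.4 − (-15.4) = 14 dB; output overshoot = GR / (R − 1) = 14 / 7 = 2 dB.
Threshold = output − output overshoot = -15.4 − 2 = -17.4 dBFS.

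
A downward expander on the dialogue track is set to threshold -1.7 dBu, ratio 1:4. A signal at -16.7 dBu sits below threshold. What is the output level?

The input is 15 dB below the -1.7 dBu threshold.
A 1:4 expander multiplies undershoot by 4: 15 × 4 = 60 dB below threshold.
Output = -1.7 − 60 = -61.7 dBu.

-61.7 dBu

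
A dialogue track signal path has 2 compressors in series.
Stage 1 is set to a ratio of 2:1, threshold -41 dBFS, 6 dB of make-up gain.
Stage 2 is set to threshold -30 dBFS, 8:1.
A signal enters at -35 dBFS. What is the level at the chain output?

Stage 1: overshoot 6 dB → 6/2 = 3 dB → -38 dBFS; +6 dB make-up → -32 dBFS.
Stage 2: -32 dBFS ≤ -30 dBFS, so stage 2 doesn't engage; output -32 dBFS.

-32 dBFS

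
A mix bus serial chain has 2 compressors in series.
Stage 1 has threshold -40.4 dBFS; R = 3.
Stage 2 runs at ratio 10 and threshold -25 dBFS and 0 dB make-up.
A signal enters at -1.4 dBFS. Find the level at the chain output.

Stage 1: 39 dB above -40.4 dBFS, reduced 3:1 to 13 dB above → -27.4 dBFS.
Stage 2: -27.4 dBFS ≤ -25 dBFS, so stage 2 doesn't engage; output -27.4 dBFS.

-27.4 dBFS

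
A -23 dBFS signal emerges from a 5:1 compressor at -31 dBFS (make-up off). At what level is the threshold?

Gain reduction = -23 − (-31) = 8 dB; output overshoot = GR / (R − 1) = 8 / 4 = 2 dB.
Threshold = output − output overshoot = -31 − 2 = -33 dBFS.

-33 dBFS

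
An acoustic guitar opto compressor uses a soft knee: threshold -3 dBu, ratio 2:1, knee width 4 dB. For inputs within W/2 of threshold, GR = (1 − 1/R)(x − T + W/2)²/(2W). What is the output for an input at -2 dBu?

-2.5625 dBu

x − T + W/2 = -2 − (-3) + 2 = 3.
GR = (1 − 1/2) × 3² / 8 = 0.5 × 9 / 8 = 0.5625 dB.
Output = -2 − 0.5625 = -2.5625 dBu.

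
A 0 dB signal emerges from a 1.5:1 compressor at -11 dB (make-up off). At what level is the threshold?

-33 dB

Input is 33 dB above T (since output overshoot × R = input overshoot: (-11 − T)·1.5 = 0 − T gives T = -33 dB).
Check: -33 + (0 − (-33))/1.5 = -33 + 22 = -11 dB. ✓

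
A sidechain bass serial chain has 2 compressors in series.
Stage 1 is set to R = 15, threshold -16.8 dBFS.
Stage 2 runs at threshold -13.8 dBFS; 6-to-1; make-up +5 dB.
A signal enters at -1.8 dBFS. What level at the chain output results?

-10.8 dBFS

Stage 1: overshoot 15 dB → 15/15 = 1 dB → -15.8 dBFS.
Stage 2: -15.8 dBFS is at or below the -13.8 dBFS threshold — no compression; make-up brings it to -10.8 dBFS.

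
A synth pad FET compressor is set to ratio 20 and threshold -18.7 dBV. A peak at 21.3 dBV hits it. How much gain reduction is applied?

38 dB

The signal is 40 dB above threshold.
At 20:1, output sits 40/20 = 2 dB above threshold.
Gain reduction = 40 − 2 = 38 dB.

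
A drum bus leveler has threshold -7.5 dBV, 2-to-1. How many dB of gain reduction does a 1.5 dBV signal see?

The signal is 9 dB above threshold.
After 2:1 compression the overshoot becomes 9/2 = 4.5 dB.
Gain reduction = 9 − 4.5 = 4.5 dB.

4.5 dB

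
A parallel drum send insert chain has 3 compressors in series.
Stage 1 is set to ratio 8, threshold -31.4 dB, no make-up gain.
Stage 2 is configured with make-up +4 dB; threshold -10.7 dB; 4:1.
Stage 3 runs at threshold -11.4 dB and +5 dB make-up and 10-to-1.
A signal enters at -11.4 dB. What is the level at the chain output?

Stage 1: 20 dB above -31.4 dB, reduced 8:1 to 2.5 dB above → -28.9 dB.
Stage 2: -28.9 dB is at or below the -10.7 dB threshold — no compression; make-up brings it to -24.9 dB.
Stage 3: -24.9 dB ≤ -11.4 dB, so stage 3 doesn't engage; make-up brings it to -19.9 dB.

-19.9 dB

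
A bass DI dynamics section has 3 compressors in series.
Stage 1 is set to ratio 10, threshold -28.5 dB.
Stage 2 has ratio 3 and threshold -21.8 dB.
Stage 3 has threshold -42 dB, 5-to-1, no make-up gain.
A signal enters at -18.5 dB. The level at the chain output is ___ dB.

Stage 1: 10 dB above -28.5 dB, reduced 10:1 to 1 dB above → -27.5 dB.
Stage 2: -27.5 dB is at or below the -21.8 dB threshold — no compression; output -27.5 dB.
Stage 3: -27.5 dB is 14.5 dB over -42 dB; at 5:1 that becomes 2.9 dB over, giving -39.1 dB.

-39.1 dB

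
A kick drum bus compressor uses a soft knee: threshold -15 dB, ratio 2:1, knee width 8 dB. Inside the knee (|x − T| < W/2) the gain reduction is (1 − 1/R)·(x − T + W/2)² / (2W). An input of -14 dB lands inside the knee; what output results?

-14.78125 dB

x − T + W/2 = -14 − (-15) + 4 = 5.
GR = (1 − 1/2) × 5² / 16 = 0.5 × 25 / 16 = 0.78125 dB.
Output = -14 − 0.78125 = -14.78125 dB.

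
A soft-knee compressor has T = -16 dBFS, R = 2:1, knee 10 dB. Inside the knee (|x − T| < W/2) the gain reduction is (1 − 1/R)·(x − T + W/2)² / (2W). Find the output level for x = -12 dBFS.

x − T + W/2 = -12 − (-16) + 5 = 9.
GR = (1 − 1/2) × 9² / 20 = 0.5 × 81 / 20 = 2.025 dB.
Output = -12 − 2.025 = -14.025 dBFS.

-14.025 dBFS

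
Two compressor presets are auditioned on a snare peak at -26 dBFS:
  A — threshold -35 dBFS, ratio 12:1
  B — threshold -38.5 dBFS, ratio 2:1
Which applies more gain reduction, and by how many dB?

A: overshoot 9 dB → output overshoot 0.75 dB → GR 8.25 dB.
B: overshoot 12.5 dB → output overshoot 6.25 dB → GR 6.25 dB.
Difference: 2 dB in favour of A.

A, by 2 dB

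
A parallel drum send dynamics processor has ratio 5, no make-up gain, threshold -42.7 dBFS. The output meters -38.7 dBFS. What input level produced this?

Post-compression overshoot = -38.7 − (-42.7) = 4 dB.
Before 5:1 compression the overshoot was 4 × 5 = 20 dB, so input = -42.7 + 20 = -22.7 dBFS.

-22.7 dBFS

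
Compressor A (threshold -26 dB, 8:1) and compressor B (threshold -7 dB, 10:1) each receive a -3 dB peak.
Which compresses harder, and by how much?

A: overshoot 23 dB → output overshoot 2.875 dB → GR 20.125 dB.
B: overshoot 4 dB → output overshoot 0.4 dB → GR 3.6 dB.
A applies 16.525 dB more gain reduction.

A, by 16.525 dB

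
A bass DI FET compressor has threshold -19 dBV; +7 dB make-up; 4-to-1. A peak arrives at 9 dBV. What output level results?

9 dBV sits 28 dB over threshold.
At 4:1 the overshoot is divided by 4, leaving 7 dB above threshold.
So the level is -19 + 7 = -12 dBV; make-up adds 7 dB, giving -5 dBV.

-5 dBV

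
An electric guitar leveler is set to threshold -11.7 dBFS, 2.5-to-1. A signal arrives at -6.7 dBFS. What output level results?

-9.7 dBFS

Overshoot: -6.7 − (-11.7) = 5 dB.
At 2.5:1 the overshoot is divided by 2.5, leaving 2 dB above threshold.
Output = -11.7 + 2 = -9.7 dBFS.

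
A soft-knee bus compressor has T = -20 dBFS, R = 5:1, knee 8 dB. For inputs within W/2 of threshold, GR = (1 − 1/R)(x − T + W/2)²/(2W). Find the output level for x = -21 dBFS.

-21.45 dBFS

x − T + W/2 = -21 − (-20) + 4 = 3.
GR = (1 − 1/5) × 3² / 16 = 0.8 × 9 / 16 = 0.45 dB.
Output = -21 − 0.45 = -21.45 dBFS.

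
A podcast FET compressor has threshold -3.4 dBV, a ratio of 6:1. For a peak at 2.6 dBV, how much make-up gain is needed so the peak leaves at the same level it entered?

5 dB

Without make-up, output = threshold + overshoot/6 = -3.4 + 1 = -2.4 dBV.
Gap to target: 5 dB.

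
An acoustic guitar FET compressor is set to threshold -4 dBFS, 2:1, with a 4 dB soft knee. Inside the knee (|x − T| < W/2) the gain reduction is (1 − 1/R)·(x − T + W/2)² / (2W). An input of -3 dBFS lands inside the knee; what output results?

x − T + W/2 = -3 − (-4) + 2 = 3.
GR = (1 − 1/2) × 3² / 8 = 0.5 × 9 / 8 = 0.5625 dB.
Output = -3 − 0.5625 = -3.5625 dBFS.

-3.5625 dBFS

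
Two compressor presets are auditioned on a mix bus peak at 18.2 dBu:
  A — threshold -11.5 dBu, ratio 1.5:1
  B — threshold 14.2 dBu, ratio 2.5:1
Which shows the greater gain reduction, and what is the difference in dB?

A, by 7.5 dB

A: 29.7 dB over, compressed to 19.8 dB over, so 9.9 dB of GR.
B: 4 dB over, compressed to 1.6 dB over, so 2.4 dB of GR.
Difference: 7.5 dB in favour of A.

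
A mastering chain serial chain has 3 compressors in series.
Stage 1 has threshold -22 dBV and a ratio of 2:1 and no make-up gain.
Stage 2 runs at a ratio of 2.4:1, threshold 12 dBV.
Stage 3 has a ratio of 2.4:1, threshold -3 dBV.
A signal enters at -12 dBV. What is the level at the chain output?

-17 dBV

Stage 1: 10 dB above -22 dBV, reduced 2:1 to 5 dB above → -17 dBV.
Stage 2: -17 dBV ≤ 12 dBV, so stage 2 doesn't engage; output -17 dBV.
Stage 3: -17 dBV is at or below the -3 dBV threshold — no compression; output -17 dBV.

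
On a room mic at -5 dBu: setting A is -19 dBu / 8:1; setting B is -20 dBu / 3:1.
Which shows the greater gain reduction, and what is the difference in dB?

A, by 2.25 dB

A: overshoot 14 dB → output overshoot 1.75 dB → GR 12.25 dB.
B: overshoot 15 dB → output overshoot 5 dB → GR 10 dB.
A reduces 2.25 dB more.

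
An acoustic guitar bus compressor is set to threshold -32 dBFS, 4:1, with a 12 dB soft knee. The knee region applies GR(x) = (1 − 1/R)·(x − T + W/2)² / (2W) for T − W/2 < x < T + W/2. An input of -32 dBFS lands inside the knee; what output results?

-33.125 dBFS

x − T + W/2 = -32 − (-32) + 6 = 6.
GR = (1 − 1/4) × 6² / 24 = 0.75 × 36 / 24 = 1.125 dB.
Output = -32 − 1.125 = -33.125 dBFS.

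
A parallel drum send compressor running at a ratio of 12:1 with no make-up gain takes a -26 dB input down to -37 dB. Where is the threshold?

-38 dB

Gain reduction = -26 − (-37) = 11 dB; output overshoot = GR / (R − 1) = 11 / 11 = 1 dB.
Threshold = output − output overshoot = -37 − 1 = -38 dB.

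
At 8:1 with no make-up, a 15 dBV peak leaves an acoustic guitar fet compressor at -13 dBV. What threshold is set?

Let T be the threshold. Output overshoot = (input overshoot)/R, so -13 − T = (15 − T)/8.
8·(-13 − T) = 15 − T → 7·T = -104 − 15 = -119.
T = -119/7 = -17 dBV.

-17 dBV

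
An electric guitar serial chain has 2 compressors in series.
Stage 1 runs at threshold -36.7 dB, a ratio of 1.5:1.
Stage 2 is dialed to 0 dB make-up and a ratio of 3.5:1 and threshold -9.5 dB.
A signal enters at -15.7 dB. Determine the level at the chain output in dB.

Stage 1: -15.7 dB is 21 dB over -36.7 dB; at 1.5:1 that becomes 14 dB over, giving -22.7 dB.
Stage 2: -22.7 dB is at or below the -9.5 dB threshold — no compression; output -22.7 dB.

-22.7 dB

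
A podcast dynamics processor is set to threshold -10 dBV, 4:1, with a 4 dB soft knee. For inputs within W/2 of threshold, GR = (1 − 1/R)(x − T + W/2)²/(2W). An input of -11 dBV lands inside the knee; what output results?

-11.09375 dBV

x − T + W/2 = -11 − (-10) + 2 = 1.
GR = (1 − 1/4) × 1² / 8 = 0.75 × 1 / 8 = 0.09375 dB.
Output = -11 − 0.09375 = -11.09375 dBV.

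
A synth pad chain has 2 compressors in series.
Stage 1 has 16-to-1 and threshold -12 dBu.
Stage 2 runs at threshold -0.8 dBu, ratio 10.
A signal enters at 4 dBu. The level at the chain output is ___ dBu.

Stage 1: 4 dBu is 16 dB over -12 dBu; at 16:1 that becomes 1 dB over, giving -11 dBu.
Stage 2: below threshold (-11 ≤ -0.8); passes unchanged; output -11 dBu.

-11 dBu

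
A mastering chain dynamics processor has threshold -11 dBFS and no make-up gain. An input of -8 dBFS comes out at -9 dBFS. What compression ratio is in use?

1.5:1

Input overshoot = -8 − (-11) = 3 dB; output overshoot = -9 − (-11) = 2 dB.
Ratio = 3 / 2 = 1.5.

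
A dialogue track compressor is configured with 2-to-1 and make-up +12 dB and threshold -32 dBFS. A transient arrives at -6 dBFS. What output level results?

-7 dBFS

-6 dBFS sits 26 dB over threshold.
2:1 compression reduces that to 26/2 = 13 dB over.
Output = -32 + 13 = -19 dBFS; make-up adds 12 dB, giving -7 dBFS.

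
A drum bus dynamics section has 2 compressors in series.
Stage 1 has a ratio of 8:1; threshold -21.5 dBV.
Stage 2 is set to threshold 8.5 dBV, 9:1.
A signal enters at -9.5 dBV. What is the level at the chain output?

-20 dBV

Stage 1: -9.5 dBV is 12 dB over -21.5 dBV; at 8:1 that becomes 1.5 dB over, giving -20 dBV.
Stage 2: below threshold (-20 ≤ 8.5); passes unchanged; output -20 dBV.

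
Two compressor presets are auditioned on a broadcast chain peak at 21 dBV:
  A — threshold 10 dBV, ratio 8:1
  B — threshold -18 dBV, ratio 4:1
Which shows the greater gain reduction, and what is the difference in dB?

B, by 19.625 dB

A: GR = 11 − 11/8 = 9.625 dB.
B: GR = 39 − 39/4 = 29.25 dB.
B applies 19.625 dB more gain reduction.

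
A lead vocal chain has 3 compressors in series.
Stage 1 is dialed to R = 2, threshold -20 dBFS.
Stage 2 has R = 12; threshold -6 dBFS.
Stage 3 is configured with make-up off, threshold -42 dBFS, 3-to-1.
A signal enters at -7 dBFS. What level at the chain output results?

-32.5 dBFS

Stage 1: overshoot 13 dB → 13/2 = 6.5 dB → -13.5 dBFS.
Stage 2: -13.5 dBFS ≤ -6 dBFS, so stage 2 doesn't engage; output -13.5 dBFS.
Stage 3: 28.5 dB above -42 dBFS, reduced 3:1 to 9.5 dB above → -32.5 dBFS.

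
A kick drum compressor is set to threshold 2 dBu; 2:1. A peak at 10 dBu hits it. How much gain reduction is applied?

10 dBu exceeds the threshold by 8 dB.
At 2:1, output sits 8/2 = 4 dB above threshold.
Gain reduction = 8 − 4 = 4 dB.

4 dB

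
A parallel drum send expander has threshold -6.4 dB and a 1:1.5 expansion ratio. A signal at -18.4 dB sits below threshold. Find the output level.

Undershoot = (-6.4) − (-18.4) = 12 dB.
At 1:1.5, that expands to 18 dB under threshold.
Output = -6.4 − 18 = -24.4 dB.

-24.4 dB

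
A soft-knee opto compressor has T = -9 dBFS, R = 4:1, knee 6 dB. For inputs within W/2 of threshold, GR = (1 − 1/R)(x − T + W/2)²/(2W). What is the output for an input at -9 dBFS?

-9.5625 dBFS

x − T + W/2 = -9 − (-9) + 3 = 3.
GR = (1 − 1/4) × 3² / 12 = 0.75 × 9 / 12 = 0.5625 dB.
Output = -9 − 0.5625 = -9.5625 dBFS.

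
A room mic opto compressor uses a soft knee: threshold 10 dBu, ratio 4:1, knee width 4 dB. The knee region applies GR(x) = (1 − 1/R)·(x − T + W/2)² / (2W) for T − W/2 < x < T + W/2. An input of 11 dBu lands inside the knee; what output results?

10.15625 dBu

x − T + W/2 = 11 − 10 + 2 = 3.
GR = (1 − 1/4) × 3² / 8 = 0.75 × 9 / 8 = 0.84375 dB.
Output = 11 − 0.84375 = 10.15625 dBu.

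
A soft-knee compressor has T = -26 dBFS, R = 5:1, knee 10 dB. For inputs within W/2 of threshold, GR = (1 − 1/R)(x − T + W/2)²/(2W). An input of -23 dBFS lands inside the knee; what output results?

-25.56 dBFS

x − T + W/2 = -23 − (-26) + 5 = 8.
GR = (1 − 1/5) × 8² / 20 = 0.8 × 64 / 20 = 2.56 dB.
Output = -23 − 2.56 = -25.56 dBFS.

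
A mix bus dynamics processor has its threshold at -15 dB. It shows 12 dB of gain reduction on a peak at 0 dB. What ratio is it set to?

Input overshoot = 0 − (-15) = 15 dB.
Output overshoot = 15 − 12 = 3 dB.
Ratio = input overshoot / output overshoot = 15 / 3 = 5.

5:1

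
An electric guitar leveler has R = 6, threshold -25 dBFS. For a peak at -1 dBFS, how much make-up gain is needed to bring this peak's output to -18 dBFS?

3 dB

Overshoot 24 dB → 24/6 = 4 dB after compression, so the compressed level is -25 + 4 = -21 dBFS.
Make-up = target − compressed = -18 − (-21) = 3 dB.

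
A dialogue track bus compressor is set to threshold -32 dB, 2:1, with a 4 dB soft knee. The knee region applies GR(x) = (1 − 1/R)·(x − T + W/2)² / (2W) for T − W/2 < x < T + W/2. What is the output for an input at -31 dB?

-31.5625 dB

x − T + W/2 = -31 − (-32) + 2 = 3.
GR = (1 − 1/2) × 3² / 8 = 0.5 × 9 / 8 = 0.5625 dB.
Output = -31 − 0.5625 = -31.5625 dB.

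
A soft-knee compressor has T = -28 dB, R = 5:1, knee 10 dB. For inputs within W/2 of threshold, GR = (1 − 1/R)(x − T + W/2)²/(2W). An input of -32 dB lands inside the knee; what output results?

-32.04 dB

x − T + W/2 = -32 − (-28) + 5 = 1.
GR = (1 − 1/5) × 1² / 20 = 0.8 × 1 / 20 = 0.04 dB.
Output = -32 − 0.04 = -32.04 dB.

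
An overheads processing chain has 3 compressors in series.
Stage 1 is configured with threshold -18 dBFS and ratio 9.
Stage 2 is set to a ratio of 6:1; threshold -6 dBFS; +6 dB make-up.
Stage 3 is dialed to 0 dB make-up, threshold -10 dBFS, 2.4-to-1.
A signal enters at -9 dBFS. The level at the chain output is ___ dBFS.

-11 dBFS

Stage 1: overshoot 9 dB → 9/9 = 1 dB → -17 dBFS.
Stage 2: -17 dBFS is at or below the -6 dBFS threshold — no compression; make-up brings it to -11 dBFS.
Stage 3: -11 dBFS is at or below the -10 dBFS threshold — no compression; output -11 dBFS.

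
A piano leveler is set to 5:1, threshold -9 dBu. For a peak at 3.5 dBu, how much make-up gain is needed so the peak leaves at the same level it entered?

Overshoot 12.5 dB → 12.5/5 = 2.5 dB after compression, so the compressed level is -9 + 2.5 = -6.5 dBu.
Make-up = target − compressed = 3.5 − (-6.5) = 10 dB.

10 dB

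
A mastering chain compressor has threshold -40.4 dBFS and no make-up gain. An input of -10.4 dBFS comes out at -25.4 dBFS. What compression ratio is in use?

2:1

Input overshoot = -10.4 − (-40.4) = 30 dB; output overshoot = -25.4 − (-40.4) = 15 dB.
Ratio = 30 / 15 = 2.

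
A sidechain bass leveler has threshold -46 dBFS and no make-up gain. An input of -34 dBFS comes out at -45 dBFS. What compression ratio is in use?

Input overshoot = -34 − (-46) = 12 dB; output overshoot = -45 − (-46) = 1 dB.
Ratio = 12 / 1 = 12.

12:1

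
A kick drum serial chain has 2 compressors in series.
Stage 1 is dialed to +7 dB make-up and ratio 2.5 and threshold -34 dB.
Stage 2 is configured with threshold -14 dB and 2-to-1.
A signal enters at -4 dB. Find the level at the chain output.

-15 dB

Stage 1: overshoot 30 dB → 30/2.5 = 12 dB → -22 dB; +7 dB make-up → -15 dB.
Stage 2: -15 dB is at or below the -14 dB threshold — no compression; output -15 dB.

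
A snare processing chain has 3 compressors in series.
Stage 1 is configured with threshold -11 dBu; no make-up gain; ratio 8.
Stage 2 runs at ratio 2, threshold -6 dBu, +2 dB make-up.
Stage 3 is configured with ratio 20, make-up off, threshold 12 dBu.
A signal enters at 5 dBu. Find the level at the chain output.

Stage 1: 5 dBu is 16 dB over -11 dBu; at 8:1 that becomes 2 dB over, giving -9 dBu.
Stage 2: -9 dBu is at or below the -6 dBu threshold — no compression; make-up brings it to -7 dBu.
Stage 3: below threshold (-7 ≤ 12); passes unchanged; output -7 dBu.

-7 dBu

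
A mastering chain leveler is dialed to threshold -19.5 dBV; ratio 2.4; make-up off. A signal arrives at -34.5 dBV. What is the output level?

-34.5 dBV

-34.5 dBV is 15 dB below the -19.5 dBV threshold, so no gain reduction is applied.
Output = input = -34.5 dBV.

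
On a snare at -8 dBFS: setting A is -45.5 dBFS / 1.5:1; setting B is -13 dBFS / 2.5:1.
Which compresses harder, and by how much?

A: 37.5 dB over, compressed to 25 dB over, so 12.5 dB of GR.
B: 5 dB over, compressed to 2 dB over, so 3 dB of GR.
Difference: 9.5 dB in favour of A.

A, by 9.5 dB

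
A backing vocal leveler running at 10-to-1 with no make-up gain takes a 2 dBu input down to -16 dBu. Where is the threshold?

-18 dBu

Let T be the threshold. Output overshoot = (input overshoot)/R, so -16 − T = (2 − T)/10.
10·(-16 − T) = 2 − T → 9·T = -160 − 2 = -162.
T = -162/9 = -18 dBu.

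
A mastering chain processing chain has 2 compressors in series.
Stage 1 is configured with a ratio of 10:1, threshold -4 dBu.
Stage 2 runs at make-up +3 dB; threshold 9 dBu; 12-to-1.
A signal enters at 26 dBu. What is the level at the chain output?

Stage 1: overshoot 30 dB → 30/10 = 3 dB → -1 dBu.
Stage 2: -1 dBu ≤ 9 dBu, so stage 2 doesn't engage; make-up brings it to 2 dBu.

2 dBu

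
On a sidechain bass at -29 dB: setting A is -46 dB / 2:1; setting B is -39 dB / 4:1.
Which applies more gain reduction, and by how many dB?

A: overshoot 17 dB → output overshoot 8.5 dB → GR 8.5 dB.
B: overshoot 10 dB → output overshoot 2.5 dB → GR 7.5 dB.
A reduces 1 dB more.

A, by 1 dB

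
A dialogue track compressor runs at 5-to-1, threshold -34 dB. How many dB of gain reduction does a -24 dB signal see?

Overshoot = -24 − (-34) = 10 dB.
After 5:1 compression the overshoot becomes 10/5 = 2 dB.
Gain reduction = 10 − 2 = 8 dB.

8 dB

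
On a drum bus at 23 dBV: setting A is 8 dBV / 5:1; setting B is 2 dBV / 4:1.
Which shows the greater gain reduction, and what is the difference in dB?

B, by 3.75 dB

A: GR = 15 − 15/5 = 12 dB.
B: GR = 21 − 21/4 = 15.75 dB.
Difference: 3.75 dB in favour of B.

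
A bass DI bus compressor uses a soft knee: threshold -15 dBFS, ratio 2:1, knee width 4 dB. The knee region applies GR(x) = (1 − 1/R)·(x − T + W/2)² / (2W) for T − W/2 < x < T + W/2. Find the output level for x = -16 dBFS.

-16.0625 dBFS

x − T + W/2 = -16 − (-15) + 2 = 1.
GR = (1 − 1/2) × 1² / 8 = 0.5 × 1 / 8 = 0.0625 dB.
Output = -16 − 0.0625 = -16.0625 dBFS.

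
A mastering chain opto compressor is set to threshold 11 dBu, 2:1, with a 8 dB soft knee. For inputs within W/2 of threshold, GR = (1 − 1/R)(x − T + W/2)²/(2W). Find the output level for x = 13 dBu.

x − T + W/2 = 13 − 11 + 4 = 6.
GR = (1 − 1/2) × 6² / 16 = 0.5 × 36 / 16 = 1.125 dB.
Output = 13 − 1.125 = 11.875 dBu.

11.875 dBu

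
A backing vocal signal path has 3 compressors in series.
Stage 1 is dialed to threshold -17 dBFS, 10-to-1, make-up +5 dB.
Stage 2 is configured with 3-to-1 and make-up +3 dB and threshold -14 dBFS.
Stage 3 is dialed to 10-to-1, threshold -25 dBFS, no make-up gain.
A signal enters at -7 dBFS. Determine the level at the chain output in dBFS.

Stage 1: overshoot 10 dB → 10/10 = 1 dB → -16 dBFS; +5 dB make-up → -11 dBFS.
Stage 2: -11 dBFS is 3 dB over -14 dBFS; at 3:1 that becomes 1 dB over, giving -13 dBFS; +3 dB make-up → -10 dBFS.
Stage 3: 15 dB above -25 dBFS, reduced 10:1 to 1.5 dB above → -23.5 dBFS.

-23.5 dBFS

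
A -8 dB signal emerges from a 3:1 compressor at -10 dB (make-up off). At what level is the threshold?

-11 dB

Let T be the threshold. Output overshoot = (input overshoot)/R, so -10 − T = (-8 − T)/3.
3·(-10 − T) = -8 − T → 2·T = -30 − (-8) = -22.
T = -22/2 = -11 dB.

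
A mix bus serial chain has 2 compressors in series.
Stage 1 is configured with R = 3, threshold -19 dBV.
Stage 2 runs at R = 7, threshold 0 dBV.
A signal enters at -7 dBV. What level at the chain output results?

Stage 1: overshoot 12 dB → 12/3 = 4 dB → -15 dBV.
Stage 2: below threshold (-15 ≤ 0); passes unchanged; output -15 dBV.

-15 dBV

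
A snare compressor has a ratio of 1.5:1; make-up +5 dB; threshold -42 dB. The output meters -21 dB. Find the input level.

-18 dB

Stripping the +5 dB make-up gives -26 dB at the gain stage.
Post-compression overshoot = -26 − (-42) = 16 dB.
Input overshoot = R × output overshoot = 24 dB → input = -42 + 24 = -18 dB.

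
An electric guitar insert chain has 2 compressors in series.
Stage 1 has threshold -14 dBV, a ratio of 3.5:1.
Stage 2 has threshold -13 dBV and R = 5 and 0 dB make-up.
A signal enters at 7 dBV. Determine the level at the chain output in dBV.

-12 dBV

Stage 1: overshoot 21 dB → 21/3.5 = 6 dB → -8 dBV.
Stage 2: 5 dB above -13 dBV, reduced 5:1 to 1 dB above → -12 dBV.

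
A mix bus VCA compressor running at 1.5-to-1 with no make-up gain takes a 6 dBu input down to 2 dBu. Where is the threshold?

-6 dBu

Input is 12 dB above T (since output overshoot × R = input overshoot: (2 − T)·1.5 = 6 − T gives T = -6 dBu).
Check: -6 + (6 − (-6))/1.5 = -6 + 8 = 2 dBu. ✓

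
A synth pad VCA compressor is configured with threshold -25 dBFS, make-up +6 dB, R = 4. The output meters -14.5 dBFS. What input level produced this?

Stripping the +6 dB make-up gives -20.5 dBFS at the gain stage.
Post-compression overshoot = -20.5 − (-25) = 4.5 dB.
Undo the ratio: input overshoot = 4.5 × 4 = 18 dB, giving input = -7 dBFS.

-7 dBFS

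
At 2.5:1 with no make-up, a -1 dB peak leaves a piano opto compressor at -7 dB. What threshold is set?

Let T be the threshold. Output overshoot = (input overshoot)/R, so -7 − T = (-1 − T)/2.5.
2.5·(-7 − T) = -1 − T → 1.5·T = -17.5 − (-1) = -16.5.
T = -16.5/1.5 = -11 dB.

-11 dB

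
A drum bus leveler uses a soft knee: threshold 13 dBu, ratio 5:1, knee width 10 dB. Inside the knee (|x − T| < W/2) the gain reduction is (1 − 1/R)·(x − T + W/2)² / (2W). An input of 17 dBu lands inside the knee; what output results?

x − T + W/2 = 17 − 13 + 5 = 9.
GR = (1 − 1/5) × 9² / 20 = 0.8 × 81 / 20 = 3.24 dB.
Output = 17 − 3.24 = 13.76 dBu.

13.76 dBu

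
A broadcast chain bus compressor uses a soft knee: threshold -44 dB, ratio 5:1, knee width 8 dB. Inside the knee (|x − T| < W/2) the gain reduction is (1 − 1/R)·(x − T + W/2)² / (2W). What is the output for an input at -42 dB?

-43.8 dB

x − T + W/2 = -42 − (-44) + 4 = 6.
GR = (1 − 1/5) × 6² / 16 = 0.8 × 36 / 16 = 1.8 dB.
Output = -42 − 1.8 = -43.8 dB.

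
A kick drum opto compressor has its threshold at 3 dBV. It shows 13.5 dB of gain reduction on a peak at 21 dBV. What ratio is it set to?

Input overshoot = 21 − 3 = 18 dB.
Output overshoot = 18 − 13.5 = 4.5 dB.
Ratio = input overshoot / output overshoot = 18 / 4.5 = 4.

4:1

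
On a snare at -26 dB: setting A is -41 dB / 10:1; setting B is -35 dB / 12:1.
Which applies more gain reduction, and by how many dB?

A: overshoot 15 dB → output overshoot 1.5 dB → GR 13.5 dB.
B: overshoot 9 dB → output overshoot 0.75 dB → GR 8.25 dB.
A reduces 5.25 dB more.

A, by 5.25 dB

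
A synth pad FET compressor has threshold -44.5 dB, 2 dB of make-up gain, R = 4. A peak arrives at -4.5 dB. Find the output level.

-32.5 dB

-4.5 dB sits 40 dB over threshold.
4:1 compression reduces that to 40/4 = 10 dB over.
Output = -44.5 + 10 = -34.5 dB; make-up adds 2 dB, giving -32.5 dB.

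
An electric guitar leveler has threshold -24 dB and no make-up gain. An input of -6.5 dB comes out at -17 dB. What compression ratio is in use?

2.5:1

Input overshoot = -6.5 − (-24) = 17.5 dB; output overshoot = -17 − (-24) = 7 dB.
Ratio = 17.5 / 7 = 2.5.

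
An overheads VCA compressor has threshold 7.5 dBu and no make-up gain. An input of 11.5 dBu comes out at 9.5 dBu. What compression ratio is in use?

2:1

Input overshoot = 11.5 − 7.5 = 4 dB; output overshoot = 9.5 − 7.5 = 2 dB.
Ratio = 4 / 2 = 2.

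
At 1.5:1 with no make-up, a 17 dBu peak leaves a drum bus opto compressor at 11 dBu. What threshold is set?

Gain reduction = 17 − 11 = 6 dB; output overshoot = GR / (R − 1) = 6 / 0.5 = 12 dB.
Threshold = output − output overshoot = 11 − 12 = -1 dBu.

-1 dBu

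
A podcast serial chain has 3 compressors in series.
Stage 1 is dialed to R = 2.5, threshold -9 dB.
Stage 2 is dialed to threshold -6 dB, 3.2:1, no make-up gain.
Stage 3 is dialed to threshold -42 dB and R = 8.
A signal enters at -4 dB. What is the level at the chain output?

Stage 1: 5 dB above -9 dB, reduced 2.5:1 to 2 dB above → -7 dB.
Stage 2: below threshold (-7 ≤ -6); passes unchanged; output -7 dB.
Stage 3: -7 dB is 35 dB over -42 dB; at 8:1 that becomes 4.375 dB over, giving -37.625 dB.

-37.625 dB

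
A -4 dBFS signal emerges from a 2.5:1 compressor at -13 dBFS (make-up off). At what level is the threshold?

-19 dBFS

Gain reduction = -4 − (-13) = 9 dB; output overshoot = GR / (R − 1) = 9 / 1.5 = 6 dB.
Threshold = output − output overshoot = -13 − 6 = -19 dBFS.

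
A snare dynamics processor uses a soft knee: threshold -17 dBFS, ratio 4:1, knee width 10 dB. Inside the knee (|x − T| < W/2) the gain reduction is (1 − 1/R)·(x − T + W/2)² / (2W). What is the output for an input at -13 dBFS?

-16.0375 dBFS

x − T + W/2 = -13 − (-17) + 5 = 9.
GR = (1 − 1/4) × 9² / 20 = 0.75 × 81 / 20 = 3.0375 dB.
Output = -13 − 3.0375 = -16.0375 dBFS.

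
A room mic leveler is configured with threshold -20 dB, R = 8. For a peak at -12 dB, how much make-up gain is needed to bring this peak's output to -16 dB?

The peak compresses to -20 + 8/8 = -19 dB.
To reach -16 dB requires -16 − (-19) = 3 dB of make-up.

3 dB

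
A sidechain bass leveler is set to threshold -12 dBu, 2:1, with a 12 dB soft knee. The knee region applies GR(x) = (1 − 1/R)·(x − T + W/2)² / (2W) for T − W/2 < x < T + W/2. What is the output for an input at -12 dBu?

x − T + W/2 = -12 − (-12) + 6 = 6.
GR = (1 − 1/2) × 6² / 24 = 0.5 × 36 / 24 = 0.75 dB.
Output = -12 − 0.75 = -12.75 dBu.

-12.75 dBu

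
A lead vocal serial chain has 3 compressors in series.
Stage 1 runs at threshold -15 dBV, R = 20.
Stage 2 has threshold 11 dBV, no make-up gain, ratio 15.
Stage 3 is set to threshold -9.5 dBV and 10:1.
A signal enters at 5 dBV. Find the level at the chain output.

-14 dBV

Stage 1: 20 dB above -15 dBV, reduced 20:1 to 1 dB above → -14 dBV.
Stage 2: below threshold (-14 ≤ 11); passes unchanged; output -14 dBV.
Stage 3: -14 dBV is at or below the -9.5 dBV threshold — no compression; output -14 dBV.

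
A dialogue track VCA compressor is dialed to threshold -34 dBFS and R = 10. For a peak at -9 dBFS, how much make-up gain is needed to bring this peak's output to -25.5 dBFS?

The peak compresses to -34 + 25/10 = -31.5 dBFS.
To reach -25.5 dBFS requires -25.5 − (-31.5) = 6 dB of make-up.

6 dB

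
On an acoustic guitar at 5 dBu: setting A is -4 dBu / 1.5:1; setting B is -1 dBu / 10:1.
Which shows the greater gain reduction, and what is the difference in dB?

B, by 2.4 dB

A: overshoot 9 dB → output overshoot 6 dB → GR 3 dB.
B: overshoot 6 dB → output overshoot 0.6 dB → GR 5.4 dB.
B reduces 2.4 dB more.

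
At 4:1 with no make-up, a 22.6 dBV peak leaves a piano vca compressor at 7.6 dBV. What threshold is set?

2.6 dBV

Let T be the threshold. Output overshoot = (input overshoot)/R, so 7.6 − T = (22.6 − T)/4.
4·(7.6 − T) = 22.6 − T → 3·T = 30.4 − 22.6 = 7.8.
T = 7.8/3 = 2.6 dBV.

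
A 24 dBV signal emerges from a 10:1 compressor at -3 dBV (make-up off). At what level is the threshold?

-6 dBV

Let T be the threshold. Output overshoot = (input overshoot)/R, so -3 − T = (24 − T)/10.
10·(-3 − T) = 24 − T → 9·T = -30 − 24 = -54.
T = -54/9 = -6 dBV.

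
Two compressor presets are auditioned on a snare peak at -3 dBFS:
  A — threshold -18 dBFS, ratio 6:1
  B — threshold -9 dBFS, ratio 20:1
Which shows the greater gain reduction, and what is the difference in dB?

A: 15 dB over, compressed to 2.5 dB over, so 12.5 dB of GR.
B: 6 dB over, compressed to 0.3 dB over, so 5.7 dB of GR.
A reduces 6.8 dB more.

A, by 6.8 dB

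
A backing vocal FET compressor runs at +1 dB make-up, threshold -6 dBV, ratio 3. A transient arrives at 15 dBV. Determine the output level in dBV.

The input is 21 dB above the -6 dBV threshold.
At 3:1 the overshoot is divided by 3, leaving 7 dB above threshold.
So the level is -6 + 7 = 1 dBV; make-up adds 1 dB, giving 2 dBV.

2 dBV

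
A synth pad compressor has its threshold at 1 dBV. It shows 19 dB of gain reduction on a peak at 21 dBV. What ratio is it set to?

20:1

Input overshoot = 21 − 1 = 20 dB.
Output overshoot = 20 − 19 = 1 dB.
Ratio = input overshoot / output overshoot = 20 / 1 = 20.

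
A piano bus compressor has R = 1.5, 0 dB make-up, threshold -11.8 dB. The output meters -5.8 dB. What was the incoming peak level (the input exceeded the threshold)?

-2.8 dB

That's 6 dB above the -11.8 dB threshold.
Undo the ratio: input overshoot = 6 × 1.5 = 9 dB, giving input = -2.8 dB.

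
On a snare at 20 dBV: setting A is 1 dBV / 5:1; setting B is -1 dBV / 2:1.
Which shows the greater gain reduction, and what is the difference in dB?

A, by 4.7 dB

A: GR = 19 − 19/5 = 15.2 dB.
B: GR = 21 − 21/2 = 10.5 dB.
Difference: 4.7 dB in favour of A.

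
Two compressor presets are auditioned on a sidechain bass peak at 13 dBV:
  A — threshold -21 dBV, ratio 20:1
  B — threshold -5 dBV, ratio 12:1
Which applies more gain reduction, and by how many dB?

A: overshoot 34 dB → output overshoot 1.7 dB → GR 32.3 dB.
B: overshoot 18 dB → output overshoot 1.5 dB → GR 16.5 dB.
Difference: 15.8 dB in favour of A.

A, by 15.8 dB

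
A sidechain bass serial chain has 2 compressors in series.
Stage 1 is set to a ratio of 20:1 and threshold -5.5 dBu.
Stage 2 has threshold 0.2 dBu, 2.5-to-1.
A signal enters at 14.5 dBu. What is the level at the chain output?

-4.5 dBu

Stage 1: overshoot 20 dB → 20/20 = 1 dB → -4.5 dBu.
Stage 2: below threshold (-4.5 ≤ 0.2); passes unchanged; output -4.5 dBu.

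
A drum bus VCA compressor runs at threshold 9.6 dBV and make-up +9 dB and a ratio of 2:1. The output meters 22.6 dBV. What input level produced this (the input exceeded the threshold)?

17.6 dBV

Remove make-up: 22.6 − 9 = 13.6 dBV.
The compressed level sits 13.6 − 9.6 = 4 dB over threshold.
Input overshoot = R × output overshoot = 8 dB → input = 9.6 + 8 = 17.6 dBV.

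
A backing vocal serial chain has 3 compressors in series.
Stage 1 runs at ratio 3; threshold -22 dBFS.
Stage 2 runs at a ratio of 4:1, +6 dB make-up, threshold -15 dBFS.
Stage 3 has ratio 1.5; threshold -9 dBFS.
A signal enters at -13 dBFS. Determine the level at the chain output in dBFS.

-13 dBFS

Stage 1: overshoot 9 dB → 9/3 = 3 dB → -19 dBFS.
Stage 2: below threshold (-19 ≤ -15); passes unchanged; make-up brings it to -13 dBFS.
Stage 3: below threshold (-13 ≤ -9); passes unchanged; output -13 dBFS.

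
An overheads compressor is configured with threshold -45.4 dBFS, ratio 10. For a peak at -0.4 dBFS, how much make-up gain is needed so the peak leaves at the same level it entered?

Overshoot 45 dB → 45/10 = 4.5 dB after compression, so the compressed level is -45.4 + 4.5 = -40.9 dBFS.
Make-up = target − compressed = -0.4 − (-40.9) = 40.5 dB.

40.5 dB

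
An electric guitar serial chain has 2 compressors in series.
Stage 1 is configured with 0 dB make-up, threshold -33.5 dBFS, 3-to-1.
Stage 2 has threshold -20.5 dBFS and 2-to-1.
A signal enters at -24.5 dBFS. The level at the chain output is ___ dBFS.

Stage 1: overshoot 9 dB → 9/3 = 3 dB → -30.5 dBFS.
Stage 2: -30.5 dBFS ≤ -20.5 dBFS, so stage 2 doesn't engage; output -30.5 dBFS.

-30.5 dBFS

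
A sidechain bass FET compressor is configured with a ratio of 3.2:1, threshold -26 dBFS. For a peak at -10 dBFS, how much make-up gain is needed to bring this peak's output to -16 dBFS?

5 dB

Without make-up, output = threshold + overshoot/3.2 = -26 + 5 = -21 dBFS.
Gap to target: 5 dB.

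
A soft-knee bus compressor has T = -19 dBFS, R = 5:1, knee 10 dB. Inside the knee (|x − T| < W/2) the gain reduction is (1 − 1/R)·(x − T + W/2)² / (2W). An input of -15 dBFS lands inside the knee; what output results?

x − T + W/2 = -15 − (-19) + 5 = 9.
GR = (1 − 1/5) × 9² / 20 = 0.8 × 81 / 20 = 3.24 dB.
Output = -15 − 3.24 = -18.24 dBFS.

-18.24 dBFS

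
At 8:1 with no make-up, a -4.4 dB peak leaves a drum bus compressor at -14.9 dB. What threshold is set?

Let T be the threshold. Output overshoot = (input overshoot)/R, so -14.9 − T = (-4.4 − T)/8.
8·(-14.9 − T) = -4.4 − T → 7·T = -119.2 − (-4.4) = -114.8.
T = -114.8/7 = -16.4 dB.

-16.4 dB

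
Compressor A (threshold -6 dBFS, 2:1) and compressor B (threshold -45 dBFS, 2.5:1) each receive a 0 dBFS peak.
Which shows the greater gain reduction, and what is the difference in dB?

B, by 24 dB

A: overshoot 6 dB → output overshoot 3 dB → GR 3 dB.
B: overshoot 45 dB → output overshoot 18 dB → GR 27 dB.
B applies 24 dB more gain reduction.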